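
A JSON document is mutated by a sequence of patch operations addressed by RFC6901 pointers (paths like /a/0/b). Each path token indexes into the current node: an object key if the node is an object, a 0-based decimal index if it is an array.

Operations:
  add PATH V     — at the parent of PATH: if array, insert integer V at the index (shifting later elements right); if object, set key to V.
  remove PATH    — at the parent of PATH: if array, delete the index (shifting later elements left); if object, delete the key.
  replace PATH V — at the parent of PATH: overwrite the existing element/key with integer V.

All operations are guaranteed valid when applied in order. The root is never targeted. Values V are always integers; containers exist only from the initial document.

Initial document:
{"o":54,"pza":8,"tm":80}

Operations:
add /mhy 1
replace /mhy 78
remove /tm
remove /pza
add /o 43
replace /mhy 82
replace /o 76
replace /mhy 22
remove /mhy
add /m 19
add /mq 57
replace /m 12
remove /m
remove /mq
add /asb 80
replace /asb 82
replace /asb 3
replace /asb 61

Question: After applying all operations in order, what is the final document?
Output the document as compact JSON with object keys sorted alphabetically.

Answer: {"asb":61,"o":76}

Derivation:
After op 1 (add /mhy 1): {"mhy":1,"o":54,"pza":8,"tm":80}
After op 2 (replace /mhy 78): {"mhy":78,"o":54,"pza":8,"tm":80}
After op 3 (remove /tm): {"mhy":78,"o":54,"pza":8}
After op 4 (remove /pza): {"mhy":78,"o":54}
After op 5 (add /o 43): {"mhy":78,"o":43}
After op 6 (replace /mhy 82): {"mhy":82,"o":43}
After op 7 (replace /o 76): {"mhy":82,"o":76}
After op 8 (replace /mhy 22): {"mhy":22,"o":76}
After op 9 (remove /mhy): {"o":76}
After op 10 (add /m 19): {"m":19,"o":76}
After op 11 (add /mq 57): {"m":19,"mq":57,"o":76}
After op 12 (replace /m 12): {"m":12,"mq":57,"o":76}
After op 13 (remove /m): {"mq":57,"o":76}
After op 14 (remove /mq): {"o":76}
After op 15 (add /asb 80): {"asb":80,"o":76}
After op 16 (replace /asb 82): {"asb":82,"o":76}
After op 17 (replace /asb 3): {"asb":3,"o":76}
After op 18 (replace /asb 61): {"asb":61,"o":76}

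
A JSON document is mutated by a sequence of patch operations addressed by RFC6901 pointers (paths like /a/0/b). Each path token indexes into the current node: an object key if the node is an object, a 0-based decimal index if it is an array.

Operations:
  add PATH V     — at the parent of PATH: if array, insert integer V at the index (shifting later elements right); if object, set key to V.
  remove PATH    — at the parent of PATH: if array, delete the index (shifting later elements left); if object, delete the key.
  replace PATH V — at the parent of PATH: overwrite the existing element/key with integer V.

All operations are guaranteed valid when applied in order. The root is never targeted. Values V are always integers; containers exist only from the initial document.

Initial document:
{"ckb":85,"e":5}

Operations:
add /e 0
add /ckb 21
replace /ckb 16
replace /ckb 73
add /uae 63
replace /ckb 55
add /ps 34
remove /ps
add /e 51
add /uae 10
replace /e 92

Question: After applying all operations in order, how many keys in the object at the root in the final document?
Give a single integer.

Answer: 3

Derivation:
After op 1 (add /e 0): {"ckb":85,"e":0}
After op 2 (add /ckb 21): {"ckb":21,"e":0}
After op 3 (replace /ckb 16): {"ckb":16,"e":0}
After op 4 (replace /ckb 73): {"ckb":73,"e":0}
After op 5 (add /uae 63): {"ckb":73,"e":0,"uae":63}
After op 6 (replace /ckb 55): {"ckb":55,"e":0,"uae":63}
After op 7 (add /ps 34): {"ckb":55,"e":0,"ps":34,"uae":63}
After op 8 (remove /ps): {"ckb":55,"e":0,"uae":63}
After op 9 (add /e 51): {"ckb":55,"e":51,"uae":63}
After op 10 (add /uae 10): {"ckb":55,"e":51,"uae":10}
After op 11 (replace /e 92): {"ckb":55,"e":92,"uae":10}
Size at the root: 3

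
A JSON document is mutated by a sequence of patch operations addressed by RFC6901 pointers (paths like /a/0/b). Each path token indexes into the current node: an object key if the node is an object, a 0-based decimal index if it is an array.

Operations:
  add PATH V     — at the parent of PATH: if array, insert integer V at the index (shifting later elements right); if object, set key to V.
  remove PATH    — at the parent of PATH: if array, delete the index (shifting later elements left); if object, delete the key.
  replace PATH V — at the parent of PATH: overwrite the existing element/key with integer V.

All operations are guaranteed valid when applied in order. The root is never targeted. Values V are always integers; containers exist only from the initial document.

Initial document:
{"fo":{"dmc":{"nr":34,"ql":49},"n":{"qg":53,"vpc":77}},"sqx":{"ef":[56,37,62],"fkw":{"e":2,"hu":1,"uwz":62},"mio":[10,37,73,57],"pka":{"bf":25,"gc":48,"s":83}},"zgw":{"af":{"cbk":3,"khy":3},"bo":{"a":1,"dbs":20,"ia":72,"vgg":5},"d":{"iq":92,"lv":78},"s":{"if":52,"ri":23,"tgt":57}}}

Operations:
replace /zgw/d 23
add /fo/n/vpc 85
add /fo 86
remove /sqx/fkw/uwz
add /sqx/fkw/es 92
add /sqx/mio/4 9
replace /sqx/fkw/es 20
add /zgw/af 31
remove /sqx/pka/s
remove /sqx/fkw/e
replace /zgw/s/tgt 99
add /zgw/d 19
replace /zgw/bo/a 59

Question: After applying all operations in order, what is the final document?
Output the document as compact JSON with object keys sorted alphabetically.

Answer: {"fo":86,"sqx":{"ef":[56,37,62],"fkw":{"es":20,"hu":1},"mio":[10,37,73,57,9],"pka":{"bf":25,"gc":48}},"zgw":{"af":31,"bo":{"a":59,"dbs":20,"ia":72,"vgg":5},"d":19,"s":{"if":52,"ri":23,"tgt":99}}}

Derivation:
After op 1 (replace /zgw/d 23): {"fo":{"dmc":{"nr":34,"ql":49},"n":{"qg":53,"vpc":77}},"sqx":{"ef":[56,37,62],"fkw":{"e":2,"hu":1,"uwz":62},"mio":[10,37,73,57],"pka":{"bf":25,"gc":48,"s":83}},"zgw":{"af":{"cbk":3,"khy":3},"bo":{"a":1,"dbs":20,"ia":72,"vgg":5},"d":23,"s":{"if":52,"ri":23,"tgt":57}}}
After op 2 (add /fo/n/vpc 85): {"fo":{"dmc":{"nr":34,"ql":49},"n":{"qg":53,"vpc":85}},"sqx":{"ef":[56,37,62],"fkw":{"e":2,"hu":1,"uwz":62},"mio":[10,37,73,57],"pka":{"bf":25,"gc":48,"s":83}},"zgw":{"af":{"cbk":3,"khy":3},"bo":{"a":1,"dbs":20,"ia":72,"vgg":5},"d":23,"s":{"if":52,"ri":23,"tgt":57}}}
After op 3 (add /fo 86): {"fo":86,"sqx":{"ef":[56,37,62],"fkw":{"e":2,"hu":1,"uwz":62},"mio":[10,37,73,57],"pka":{"bf":25,"gc":48,"s":83}},"zgw":{"af":{"cbk":3,"khy":3},"bo":{"a":1,"dbs":20,"ia":72,"vgg":5},"d":23,"s":{"if":52,"ri":23,"tgt":57}}}
After op 4 (remove /sqx/fkw/uwz): {"fo":86,"sqx":{"ef":[56,37,62],"fkw":{"e":2,"hu":1},"mio":[10,37,73,57],"pka":{"bf":25,"gc":48,"s":83}},"zgw":{"af":{"cbk":3,"khy":3},"bo":{"a":1,"dbs":20,"ia":72,"vgg":5},"d":23,"s":{"if":52,"ri":23,"tgt":57}}}
After op 5 (add /sqx/fkw/es 92): {"fo":86,"sqx":{"ef":[56,37,62],"fkw":{"e":2,"es":92,"hu":1},"mio":[10,37,73,57],"pka":{"bf":25,"gc":48,"s":83}},"zgw":{"af":{"cbk":3,"khy":3},"bo":{"a":1,"dbs":20,"ia":72,"vgg":5},"d":23,"s":{"if":52,"ri":23,"tgt":57}}}
After op 6 (add /sqx/mio/4 9): {"fo":86,"sqx":{"ef":[56,37,62],"fkw":{"e":2,"es":92,"hu":1},"mio":[10,37,73,57,9],"pka":{"bf":25,"gc":48,"s":83}},"zgw":{"af":{"cbk":3,"khy":3},"bo":{"a":1,"dbs":20,"ia":72,"vgg":5},"d":23,"s":{"if":52,"ri":23,"tgt":57}}}
After op 7 (replace /sqx/fkw/es 20): {"fo":86,"sqx":{"ef":[56,37,62],"fkw":{"e":2,"es":20,"hu":1},"mio":[10,37,73,57,9],"pka":{"bf":25,"gc":48,"s":83}},"zgw":{"af":{"cbk":3,"khy":3},"bo":{"a":1,"dbs":20,"ia":72,"vgg":5},"d":23,"s":{"if":52,"ri":23,"tgt":57}}}
After op 8 (add /zgw/af 31): {"fo":86,"sqx":{"ef":[56,37,62],"fkw":{"e":2,"es":20,"hu":1},"mio":[10,37,73,57,9],"pka":{"bf":25,"gc":48,"s":83}},"zgw":{"af":31,"bo":{"a":1,"dbs":20,"ia":72,"vgg":5},"d":23,"s":{"if":52,"ri":23,"tgt":57}}}
After op 9 (remove /sqx/pka/s): {"fo":86,"sqx":{"ef":[56,37,62],"fkw":{"e":2,"es":20,"hu":1},"mio":[10,37,73,57,9],"pka":{"bf":25,"gc":48}},"zgw":{"af":31,"bo":{"a":1,"dbs":20,"ia":72,"vgg":5},"d":23,"s":{"if":52,"ri":23,"tgt":57}}}
After op 10 (remove /sqx/fkw/e): {"fo":86,"sqx":{"ef":[56,37,62],"fkw":{"es":20,"hu":1},"mio":[10,37,73,57,9],"pka":{"bf":25,"gc":48}},"zgw":{"af":31,"bo":{"a":1,"dbs":20,"ia":72,"vgg":5},"d":23,"s":{"if":52,"ri":23,"tgt":57}}}
After op 11 (replace /zgw/s/tgt 99): {"fo":86,"sqx":{"ef":[56,37,62],"fkw":{"es":20,"hu":1},"mio":[10,37,73,57,9],"pka":{"bf":25,"gc":48}},"zgw":{"af":31,"bo":{"a":1,"dbs":20,"ia":72,"vgg":5},"d":23,"s":{"if":52,"ri":23,"tgt":99}}}
After op 12 (add /zgw/d 19): {"fo":86,"sqx":{"ef":[56,37,62],"fkw":{"es":20,"hu":1},"mio":[10,37,73,57,9],"pka":{"bf":25,"gc":48}},"zgw":{"af":31,"bo":{"a":1,"dbs":20,"ia":72,"vgg":5},"d":19,"s":{"if":52,"ri":23,"tgt":99}}}
After op 13 (replace /zgw/bo/a 59): {"fo":86,"sqx":{"ef":[56,37,62],"fkw":{"es":20,"hu":1},"mio":[10,37,73,57,9],"pka":{"bf":25,"gc":48}},"zgw":{"af":31,"bo":{"a":59,"dbs":20,"ia":72,"vgg":5},"d":19,"s":{"if":52,"ri":23,"tgt":99}}}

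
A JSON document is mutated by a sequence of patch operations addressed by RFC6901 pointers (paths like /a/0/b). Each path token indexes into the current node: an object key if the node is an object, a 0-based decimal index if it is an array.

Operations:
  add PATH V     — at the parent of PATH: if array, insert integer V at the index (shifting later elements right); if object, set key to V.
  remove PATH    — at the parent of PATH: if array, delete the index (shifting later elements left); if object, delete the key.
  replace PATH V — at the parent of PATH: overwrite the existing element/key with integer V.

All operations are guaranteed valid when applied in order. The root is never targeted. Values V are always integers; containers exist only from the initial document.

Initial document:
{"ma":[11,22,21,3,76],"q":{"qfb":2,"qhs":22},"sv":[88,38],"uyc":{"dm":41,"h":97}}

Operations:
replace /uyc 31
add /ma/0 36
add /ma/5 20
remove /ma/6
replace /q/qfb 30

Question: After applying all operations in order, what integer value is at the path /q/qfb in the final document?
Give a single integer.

Answer: 30

Derivation:
After op 1 (replace /uyc 31): {"ma":[11,22,21,3,76],"q":{"qfb":2,"qhs":22},"sv":[88,38],"uyc":31}
After op 2 (add /ma/0 36): {"ma":[36,11,22,21,3,76],"q":{"qfb":2,"qhs":22},"sv":[88,38],"uyc":31}
After op 3 (add /ma/5 20): {"ma":[36,11,22,21,3,20,76],"q":{"qfb":2,"qhs":22},"sv":[88,38],"uyc":31}
After op 4 (remove /ma/6): {"ma":[36,11,22,21,3,20],"q":{"qfb":2,"qhs":22},"sv":[88,38],"uyc":31}
After op 5 (replace /q/qfb 30): {"ma":[36,11,22,21,3,20],"q":{"qfb":30,"qhs":22},"sv":[88,38],"uyc":31}
Value at /q/qfb: 30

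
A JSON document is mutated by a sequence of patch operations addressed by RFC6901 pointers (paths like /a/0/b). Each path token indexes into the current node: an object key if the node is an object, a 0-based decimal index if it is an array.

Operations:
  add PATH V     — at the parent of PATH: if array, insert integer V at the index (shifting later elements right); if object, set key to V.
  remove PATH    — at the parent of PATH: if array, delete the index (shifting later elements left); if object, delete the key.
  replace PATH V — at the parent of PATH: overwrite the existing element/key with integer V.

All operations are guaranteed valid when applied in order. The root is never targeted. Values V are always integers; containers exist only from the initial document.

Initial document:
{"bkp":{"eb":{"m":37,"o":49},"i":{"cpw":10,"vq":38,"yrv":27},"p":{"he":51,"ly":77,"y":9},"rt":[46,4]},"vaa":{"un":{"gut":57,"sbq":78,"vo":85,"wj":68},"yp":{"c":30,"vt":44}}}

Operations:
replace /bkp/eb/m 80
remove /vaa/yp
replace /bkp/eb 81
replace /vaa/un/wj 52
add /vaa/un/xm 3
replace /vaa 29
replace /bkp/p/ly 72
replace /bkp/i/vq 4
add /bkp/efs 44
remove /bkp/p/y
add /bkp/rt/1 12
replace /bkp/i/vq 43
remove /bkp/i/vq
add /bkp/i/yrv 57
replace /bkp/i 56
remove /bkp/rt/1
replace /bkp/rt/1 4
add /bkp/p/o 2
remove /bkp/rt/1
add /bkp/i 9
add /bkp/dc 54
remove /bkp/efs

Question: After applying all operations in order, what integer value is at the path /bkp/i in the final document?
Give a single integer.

After op 1 (replace /bkp/eb/m 80): {"bkp":{"eb":{"m":80,"o":49},"i":{"cpw":10,"vq":38,"yrv":27},"p":{"he":51,"ly":77,"y":9},"rt":[46,4]},"vaa":{"un":{"gut":57,"sbq":78,"vo":85,"wj":68},"yp":{"c":30,"vt":44}}}
After op 2 (remove /vaa/yp): {"bkp":{"eb":{"m":80,"o":49},"i":{"cpw":10,"vq":38,"yrv":27},"p":{"he":51,"ly":77,"y":9},"rt":[46,4]},"vaa":{"un":{"gut":57,"sbq":78,"vo":85,"wj":68}}}
After op 3 (replace /bkp/eb 81): {"bkp":{"eb":81,"i":{"cpw":10,"vq":38,"yrv":27},"p":{"he":51,"ly":77,"y":9},"rt":[46,4]},"vaa":{"un":{"gut":57,"sbq":78,"vo":85,"wj":68}}}
After op 4 (replace /vaa/un/wj 52): {"bkp":{"eb":81,"i":{"cpw":10,"vq":38,"yrv":27},"p":{"he":51,"ly":77,"y":9},"rt":[46,4]},"vaa":{"un":{"gut":57,"sbq":78,"vo":85,"wj":52}}}
After op 5 (add /vaa/un/xm 3): {"bkp":{"eb":81,"i":{"cpw":10,"vq":38,"yrv":27},"p":{"he":51,"ly":77,"y":9},"rt":[46,4]},"vaa":{"un":{"gut":57,"sbq":78,"vo":85,"wj":52,"xm":3}}}
After op 6 (replace /vaa 29): {"bkp":{"eb":81,"i":{"cpw":10,"vq":38,"yrv":27},"p":{"he":51,"ly":77,"y":9},"rt":[46,4]},"vaa":29}
After op 7 (replace /bkp/p/ly 72): {"bkp":{"eb":81,"i":{"cpw":10,"vq":38,"yrv":27},"p":{"he":51,"ly":72,"y":9},"rt":[46,4]},"vaa":29}
After op 8 (replace /bkp/i/vq 4): {"bkp":{"eb":81,"i":{"cpw":10,"vq":4,"yrv":27},"p":{"he":51,"ly":72,"y":9},"rt":[46,4]},"vaa":29}
After op 9 (add /bkp/efs 44): {"bkp":{"eb":81,"efs":44,"i":{"cpw":10,"vq":4,"yrv":27},"p":{"he":51,"ly":72,"y":9},"rt":[46,4]},"vaa":29}
After op 10 (remove /bkp/p/y): {"bkp":{"eb":81,"efs":44,"i":{"cpw":10,"vq":4,"yrv":27},"p":{"he":51,"ly":72},"rt":[46,4]},"vaa":29}
After op 11 (add /bkp/rt/1 12): {"bkp":{"eb":81,"efs":44,"i":{"cpw":10,"vq":4,"yrv":27},"p":{"he":51,"ly":72},"rt":[46,12,4]},"vaa":29}
After op 12 (replace /bkp/i/vq 43): {"bkp":{"eb":81,"efs":44,"i":{"cpw":10,"vq":43,"yrv":27},"p":{"he":51,"ly":72},"rt":[46,12,4]},"vaa":29}
After op 13 (remove /bkp/i/vq): {"bkp":{"eb":81,"efs":44,"i":{"cpw":10,"yrv":27},"p":{"he":51,"ly":72},"rt":[46,12,4]},"vaa":29}
After op 14 (add /bkp/i/yrv 57): {"bkp":{"eb":81,"efs":44,"i":{"cpw":10,"yrv":57},"p":{"he":51,"ly":72},"rt":[46,12,4]},"vaa":29}
After op 15 (replace /bkp/i 56): {"bkp":{"eb":81,"efs":44,"i":56,"p":{"he":51,"ly":72},"rt":[46,12,4]},"vaa":29}
After op 16 (remove /bkp/rt/1): {"bkp":{"eb":81,"efs":44,"i":56,"p":{"he":51,"ly":72},"rt":[46,4]},"vaa":29}
After op 17 (replace /bkp/rt/1 4): {"bkp":{"eb":81,"efs":44,"i":56,"p":{"he":51,"ly":72},"rt":[46,4]},"vaa":29}
After op 18 (add /bkp/p/o 2): {"bkp":{"eb":81,"efs":44,"i":56,"p":{"he":51,"ly":72,"o":2},"rt":[46,4]},"vaa":29}
After op 19 (remove /bkp/rt/1): {"bkp":{"eb":81,"efs":44,"i":56,"p":{"he":51,"ly":72,"o":2},"rt":[46]},"vaa":29}
After op 20 (add /bkp/i 9): {"bkp":{"eb":81,"efs":44,"i":9,"p":{"he":51,"ly":72,"o":2},"rt":[46]},"vaa":29}
After op 21 (add /bkp/dc 54): {"bkp":{"dc":54,"eb":81,"efs":44,"i":9,"p":{"he":51,"ly":72,"o":2},"rt":[46]},"vaa":29}
After op 22 (remove /bkp/efs): {"bkp":{"dc":54,"eb":81,"i":9,"p":{"he":51,"ly":72,"o":2},"rt":[46]},"vaa":29}
Value at /bkp/i: 9

Answer: 9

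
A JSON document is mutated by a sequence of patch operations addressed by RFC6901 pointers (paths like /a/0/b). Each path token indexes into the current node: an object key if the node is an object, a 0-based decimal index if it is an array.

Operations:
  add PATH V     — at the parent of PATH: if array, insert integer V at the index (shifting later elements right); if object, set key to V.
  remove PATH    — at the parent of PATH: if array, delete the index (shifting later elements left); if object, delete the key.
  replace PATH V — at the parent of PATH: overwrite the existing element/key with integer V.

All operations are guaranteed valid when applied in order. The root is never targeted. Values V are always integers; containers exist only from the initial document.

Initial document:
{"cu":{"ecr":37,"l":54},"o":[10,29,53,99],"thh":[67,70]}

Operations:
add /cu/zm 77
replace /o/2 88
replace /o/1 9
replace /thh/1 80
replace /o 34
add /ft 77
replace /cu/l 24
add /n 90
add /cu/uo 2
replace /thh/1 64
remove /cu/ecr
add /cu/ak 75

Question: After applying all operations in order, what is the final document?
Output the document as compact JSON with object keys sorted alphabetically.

Answer: {"cu":{"ak":75,"l":24,"uo":2,"zm":77},"ft":77,"n":90,"o":34,"thh":[67,64]}

Derivation:
After op 1 (add /cu/zm 77): {"cu":{"ecr":37,"l":54,"zm":77},"o":[10,29,53,99],"thh":[67,70]}
After op 2 (replace /o/2 88): {"cu":{"ecr":37,"l":54,"zm":77},"o":[10,29,88,99],"thh":[67,70]}
After op 3 (replace /o/1 9): {"cu":{"ecr":37,"l":54,"zm":77},"o":[10,9,88,99],"thh":[67,70]}
After op 4 (replace /thh/1 80): {"cu":{"ecr":37,"l":54,"zm":77},"o":[10,9,88,99],"thh":[67,80]}
After op 5 (replace /o 34): {"cu":{"ecr":37,"l":54,"zm":77},"o":34,"thh":[67,80]}
After op 6 (add /ft 77): {"cu":{"ecr":37,"l":54,"zm":77},"ft":77,"o":34,"thh":[67,80]}
After op 7 (replace /cu/l 24): {"cu":{"ecr":37,"l":24,"zm":77},"ft":77,"o":34,"thh":[67,80]}
After op 8 (add /n 90): {"cu":{"ecr":37,"l":24,"zm":77},"ft":77,"n":90,"o":34,"thh":[67,80]}
After op 9 (add /cu/uo 2): {"cu":{"ecr":37,"l":24,"uo":2,"zm":77},"ft":77,"n":90,"o":34,"thh":[67,80]}
After op 10 (replace /thh/1 64): {"cu":{"ecr":37,"l":24,"uo":2,"zm":77},"ft":77,"n":90,"o":34,"thh":[67,64]}
After op 11 (remove /cu/ecr): {"cu":{"l":24,"uo":2,"zm":77},"ft":77,"n":90,"o":34,"thh":[67,64]}
After op 12 (add /cu/ak 75): {"cu":{"ak":75,"l":24,"uo":2,"zm":77},"ft":77,"n":90,"o":34,"thh":[67,64]}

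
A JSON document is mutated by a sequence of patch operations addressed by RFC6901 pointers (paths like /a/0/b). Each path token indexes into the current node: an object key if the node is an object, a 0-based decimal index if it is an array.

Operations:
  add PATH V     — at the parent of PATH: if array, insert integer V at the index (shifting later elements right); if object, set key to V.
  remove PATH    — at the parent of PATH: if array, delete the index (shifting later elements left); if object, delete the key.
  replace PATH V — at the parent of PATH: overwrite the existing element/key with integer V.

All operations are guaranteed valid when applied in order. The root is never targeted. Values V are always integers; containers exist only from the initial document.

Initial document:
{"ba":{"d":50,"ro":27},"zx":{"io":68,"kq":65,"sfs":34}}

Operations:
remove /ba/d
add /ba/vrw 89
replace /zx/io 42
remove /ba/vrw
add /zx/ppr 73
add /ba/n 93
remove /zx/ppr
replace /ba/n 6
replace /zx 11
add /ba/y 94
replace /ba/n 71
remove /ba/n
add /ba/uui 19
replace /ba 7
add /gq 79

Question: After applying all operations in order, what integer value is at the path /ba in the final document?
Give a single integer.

Answer: 7

Derivation:
After op 1 (remove /ba/d): {"ba":{"ro":27},"zx":{"io":68,"kq":65,"sfs":34}}
After op 2 (add /ba/vrw 89): {"ba":{"ro":27,"vrw":89},"zx":{"io":68,"kq":65,"sfs":34}}
After op 3 (replace /zx/io 42): {"ba":{"ro":27,"vrw":89},"zx":{"io":42,"kq":65,"sfs":34}}
After op 4 (remove /ba/vrw): {"ba":{"ro":27},"zx":{"io":42,"kq":65,"sfs":34}}
After op 5 (add /zx/ppr 73): {"ba":{"ro":27},"zx":{"io":42,"kq":65,"ppr":73,"sfs":34}}
After op 6 (add /ba/n 93): {"ba":{"n":93,"ro":27},"zx":{"io":42,"kq":65,"ppr":73,"sfs":34}}
After op 7 (remove /zx/ppr): {"ba":{"n":93,"ro":27},"zx":{"io":42,"kq":65,"sfs":34}}
After op 8 (replace /ba/n 6): {"ba":{"n":6,"ro":27},"zx":{"io":42,"kq":65,"sfs":34}}
After op 9 (replace /zx 11): {"ba":{"n":6,"ro":27},"zx":11}
After op 10 (add /ba/y 94): {"ba":{"n":6,"ro":27,"y":94},"zx":11}
After op 11 (replace /ba/n 71): {"ba":{"n":71,"ro":27,"y":94},"zx":11}
After op 12 (remove /ba/n): {"ba":{"ro":27,"y":94},"zx":11}
After op 13 (add /ba/uui 19): {"ba":{"ro":27,"uui":19,"y":94},"zx":11}
After op 14 (replace /ba 7): {"ba":7,"zx":11}
After op 15 (add /gq 79): {"ba":7,"gq":79,"zx":11}
Value at /ba: 7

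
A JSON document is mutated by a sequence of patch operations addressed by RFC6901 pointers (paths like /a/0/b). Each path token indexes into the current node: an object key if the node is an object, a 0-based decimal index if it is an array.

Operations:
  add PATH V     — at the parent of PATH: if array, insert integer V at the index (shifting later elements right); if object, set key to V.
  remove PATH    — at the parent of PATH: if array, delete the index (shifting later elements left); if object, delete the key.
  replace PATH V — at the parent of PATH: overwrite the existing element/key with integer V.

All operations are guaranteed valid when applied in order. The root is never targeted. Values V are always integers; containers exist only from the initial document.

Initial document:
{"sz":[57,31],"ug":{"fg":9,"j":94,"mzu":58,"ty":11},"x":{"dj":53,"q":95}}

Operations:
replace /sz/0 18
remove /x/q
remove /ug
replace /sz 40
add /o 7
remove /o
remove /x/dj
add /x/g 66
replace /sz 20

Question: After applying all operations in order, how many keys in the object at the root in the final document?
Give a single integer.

After op 1 (replace /sz/0 18): {"sz":[18,31],"ug":{"fg":9,"j":94,"mzu":58,"ty":11},"x":{"dj":53,"q":95}}
After op 2 (remove /x/q): {"sz":[18,31],"ug":{"fg":9,"j":94,"mzu":58,"ty":11},"x":{"dj":53}}
After op 3 (remove /ug): {"sz":[18,31],"x":{"dj":53}}
After op 4 (replace /sz 40): {"sz":40,"x":{"dj":53}}
After op 5 (add /o 7): {"o":7,"sz":40,"x":{"dj":53}}
After op 6 (remove /o): {"sz":40,"x":{"dj":53}}
After op 7 (remove /x/dj): {"sz":40,"x":{}}
After op 8 (add /x/g 66): {"sz":40,"x":{"g":66}}
After op 9 (replace /sz 20): {"sz":20,"x":{"g":66}}
Size at the root: 2

Answer: 2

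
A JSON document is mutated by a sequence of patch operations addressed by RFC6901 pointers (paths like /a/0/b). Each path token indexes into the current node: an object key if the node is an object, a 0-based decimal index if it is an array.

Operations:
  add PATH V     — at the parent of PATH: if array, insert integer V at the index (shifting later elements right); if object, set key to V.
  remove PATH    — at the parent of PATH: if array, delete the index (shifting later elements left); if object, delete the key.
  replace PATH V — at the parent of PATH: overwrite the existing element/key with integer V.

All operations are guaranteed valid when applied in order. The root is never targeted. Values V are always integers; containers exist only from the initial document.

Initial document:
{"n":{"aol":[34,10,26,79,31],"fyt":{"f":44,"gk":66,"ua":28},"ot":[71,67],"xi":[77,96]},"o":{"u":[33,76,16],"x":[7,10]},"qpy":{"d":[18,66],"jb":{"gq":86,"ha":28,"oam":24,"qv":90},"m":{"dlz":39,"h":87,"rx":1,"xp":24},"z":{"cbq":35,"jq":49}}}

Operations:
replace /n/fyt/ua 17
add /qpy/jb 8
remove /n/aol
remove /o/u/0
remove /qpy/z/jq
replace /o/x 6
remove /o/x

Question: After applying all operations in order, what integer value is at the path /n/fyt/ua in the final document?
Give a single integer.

After op 1 (replace /n/fyt/ua 17): {"n":{"aol":[34,10,26,79,31],"fyt":{"f":44,"gk":66,"ua":17},"ot":[71,67],"xi":[77,96]},"o":{"u":[33,76,16],"x":[7,10]},"qpy":{"d":[18,66],"jb":{"gq":86,"ha":28,"oam":24,"qv":90},"m":{"dlz":39,"h":87,"rx":1,"xp":24},"z":{"cbq":35,"jq":49}}}
After op 2 (add /qpy/jb 8): {"n":{"aol":[34,10,26,79,31],"fyt":{"f":44,"gk":66,"ua":17},"ot":[71,67],"xi":[77,96]},"o":{"u":[33,76,16],"x":[7,10]},"qpy":{"d":[18,66],"jb":8,"m":{"dlz":39,"h":87,"rx":1,"xp":24},"z":{"cbq":35,"jq":49}}}
After op 3 (remove /n/aol): {"n":{"fyt":{"f":44,"gk":66,"ua":17},"ot":[71,67],"xi":[77,96]},"o":{"u":[33,76,16],"x":[7,10]},"qpy":{"d":[18,66],"jb":8,"m":{"dlz":39,"h":87,"rx":1,"xp":24},"z":{"cbq":35,"jq":49}}}
After op 4 (remove /o/u/0): {"n":{"fyt":{"f":44,"gk":66,"ua":17},"ot":[71,67],"xi":[77,96]},"o":{"u":[76,16],"x":[7,10]},"qpy":{"d":[18,66],"jb":8,"m":{"dlz":39,"h":87,"rx":1,"xp":24},"z":{"cbq":35,"jq":49}}}
After op 5 (remove /qpy/z/jq): {"n":{"fyt":{"f":44,"gk":66,"ua":17},"ot":[71,67],"xi":[77,96]},"o":{"u":[76,16],"x":[7,10]},"qpy":{"d":[18,66],"jb":8,"m":{"dlz":39,"h":87,"rx":1,"xp":24},"z":{"cbq":35}}}
After op 6 (replace /o/x 6): {"n":{"fyt":{"f":44,"gk":66,"ua":17},"ot":[71,67],"xi":[77,96]},"o":{"u":[76,16],"x":6},"qpy":{"d":[18,66],"jb":8,"m":{"dlz":39,"h":87,"rx":1,"xp":24},"z":{"cbq":35}}}
After op 7 (remove /o/x): {"n":{"fyt":{"f":44,"gk":66,"ua":17},"ot":[71,67],"xi":[77,96]},"o":{"u":[76,16]},"qpy":{"d":[18,66],"jb":8,"m":{"dlz":39,"h":87,"rx":1,"xp":24},"z":{"cbq":35}}}
Value at /n/fyt/ua: 17

Answer: 17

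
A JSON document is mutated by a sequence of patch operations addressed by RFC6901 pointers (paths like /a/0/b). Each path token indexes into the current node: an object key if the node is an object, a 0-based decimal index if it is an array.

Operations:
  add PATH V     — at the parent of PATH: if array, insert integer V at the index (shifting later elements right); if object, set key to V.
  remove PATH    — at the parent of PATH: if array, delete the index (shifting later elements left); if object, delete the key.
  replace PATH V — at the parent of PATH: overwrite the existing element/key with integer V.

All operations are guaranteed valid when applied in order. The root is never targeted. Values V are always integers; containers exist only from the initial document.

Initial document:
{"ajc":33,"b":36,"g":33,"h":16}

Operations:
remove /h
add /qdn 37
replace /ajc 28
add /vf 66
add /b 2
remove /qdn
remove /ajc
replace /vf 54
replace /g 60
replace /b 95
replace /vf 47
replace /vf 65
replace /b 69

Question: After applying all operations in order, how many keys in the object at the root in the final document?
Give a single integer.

After op 1 (remove /h): {"ajc":33,"b":36,"g":33}
After op 2 (add /qdn 37): {"ajc":33,"b":36,"g":33,"qdn":37}
After op 3 (replace /ajc 28): {"ajc":28,"b":36,"g":33,"qdn":37}
After op 4 (add /vf 66): {"ajc":28,"b":36,"g":33,"qdn":37,"vf":66}
After op 5 (add /b 2): {"ajc":28,"b":2,"g":33,"qdn":37,"vf":66}
After op 6 (remove /qdn): {"ajc":28,"b":2,"g":33,"vf":66}
After op 7 (remove /ajc): {"b":2,"g":33,"vf":66}
After op 8 (replace /vf 54): {"b":2,"g":33,"vf":54}
After op 9 (replace /g 60): {"b":2,"g":60,"vf":54}
After op 10 (replace /b 95): {"b":95,"g":60,"vf":54}
After op 11 (replace /vf 47): {"b":95,"g":60,"vf":47}
After op 12 (replace /vf 65): {"b":95,"g":60,"vf":65}
After op 13 (replace /b 69): {"b":69,"g":60,"vf":65}
Size at the root: 3

Answer: 3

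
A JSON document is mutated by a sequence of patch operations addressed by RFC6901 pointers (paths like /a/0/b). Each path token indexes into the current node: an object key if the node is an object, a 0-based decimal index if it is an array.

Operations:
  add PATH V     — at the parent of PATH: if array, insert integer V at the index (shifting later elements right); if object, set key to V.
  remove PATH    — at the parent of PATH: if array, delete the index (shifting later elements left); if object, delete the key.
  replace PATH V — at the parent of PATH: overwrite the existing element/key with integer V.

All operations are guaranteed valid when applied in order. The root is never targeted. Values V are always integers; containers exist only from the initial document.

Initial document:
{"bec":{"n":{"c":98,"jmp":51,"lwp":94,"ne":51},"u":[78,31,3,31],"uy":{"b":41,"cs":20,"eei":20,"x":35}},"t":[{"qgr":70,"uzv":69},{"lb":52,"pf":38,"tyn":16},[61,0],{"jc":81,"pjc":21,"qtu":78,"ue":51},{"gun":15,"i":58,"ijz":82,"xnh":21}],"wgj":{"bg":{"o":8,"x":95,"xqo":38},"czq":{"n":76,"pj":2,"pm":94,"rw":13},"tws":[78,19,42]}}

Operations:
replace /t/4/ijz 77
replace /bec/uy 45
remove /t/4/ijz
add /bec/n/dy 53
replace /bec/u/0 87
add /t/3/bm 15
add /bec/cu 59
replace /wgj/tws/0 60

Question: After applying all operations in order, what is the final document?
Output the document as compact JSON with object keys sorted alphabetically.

Answer: {"bec":{"cu":59,"n":{"c":98,"dy":53,"jmp":51,"lwp":94,"ne":51},"u":[87,31,3,31],"uy":45},"t":[{"qgr":70,"uzv":69},{"lb":52,"pf":38,"tyn":16},[61,0],{"bm":15,"jc":81,"pjc":21,"qtu":78,"ue":51},{"gun":15,"i":58,"xnh":21}],"wgj":{"bg":{"o":8,"x":95,"xqo":38},"czq":{"n":76,"pj":2,"pm":94,"rw":13},"tws":[60,19,42]}}

Derivation:
After op 1 (replace /t/4/ijz 77): {"bec":{"n":{"c":98,"jmp":51,"lwp":94,"ne":51},"u":[78,31,3,31],"uy":{"b":41,"cs":20,"eei":20,"x":35}},"t":[{"qgr":70,"uzv":69},{"lb":52,"pf":38,"tyn":16},[61,0],{"jc":81,"pjc":21,"qtu":78,"ue":51},{"gun":15,"i":58,"ijz":77,"xnh":21}],"wgj":{"bg":{"o":8,"x":95,"xqo":38},"czq":{"n":76,"pj":2,"pm":94,"rw":13},"tws":[78,19,42]}}
After op 2 (replace /bec/uy 45): {"bec":{"n":{"c":98,"jmp":51,"lwp":94,"ne":51},"u":[78,31,3,31],"uy":45},"t":[{"qgr":70,"uzv":69},{"lb":52,"pf":38,"tyn":16},[61,0],{"jc":81,"pjc":21,"qtu":78,"ue":51},{"gun":15,"i":58,"ijz":77,"xnh":21}],"wgj":{"bg":{"o":8,"x":95,"xqo":38},"czq":{"n":76,"pj":2,"pm":94,"rw":13},"tws":[78,19,42]}}
After op 3 (remove /t/4/ijz): {"bec":{"n":{"c":98,"jmp":51,"lwp":94,"ne":51},"u":[78,31,3,31],"uy":45},"t":[{"qgr":70,"uzv":69},{"lb":52,"pf":38,"tyn":16},[61,0],{"jc":81,"pjc":21,"qtu":78,"ue":51},{"gun":15,"i":58,"xnh":21}],"wgj":{"bg":{"o":8,"x":95,"xqo":38},"czq":{"n":76,"pj":2,"pm":94,"rw":13},"tws":[78,19,42]}}
After op 4 (add /bec/n/dy 53): {"bec":{"n":{"c":98,"dy":53,"jmp":51,"lwp":94,"ne":51},"u":[78,31,3,31],"uy":45},"t":[{"qgr":70,"uzv":69},{"lb":52,"pf":38,"tyn":16},[61,0],{"jc":81,"pjc":21,"qtu":78,"ue":51},{"gun":15,"i":58,"xnh":21}],"wgj":{"bg":{"o":8,"x":95,"xqo":38},"czq":{"n":76,"pj":2,"pm":94,"rw":13},"tws":[78,19,42]}}
After op 5 (replace /bec/u/0 87): {"bec":{"n":{"c":98,"dy":53,"jmp":51,"lwp":94,"ne":51},"u":[87,31,3,31],"uy":45},"t":[{"qgr":70,"uzv":69},{"lb":52,"pf":38,"tyn":16},[61,0],{"jc":81,"pjc":21,"qtu":78,"ue":51},{"gun":15,"i":58,"xnh":21}],"wgj":{"bg":{"o":8,"x":95,"xqo":38},"czq":{"n":76,"pj":2,"pm":94,"rw":13},"tws":[78,19,42]}}
After op 6 (add /t/3/bm 15): {"bec":{"n":{"c":98,"dy":53,"jmp":51,"lwp":94,"ne":51},"u":[87,31,3,31],"uy":45},"t":[{"qgr":70,"uzv":69},{"lb":52,"pf":38,"tyn":16},[61,0],{"bm":15,"jc":81,"pjc":21,"qtu":78,"ue":51},{"gun":15,"i":58,"xnh":21}],"wgj":{"bg":{"o":8,"x":95,"xqo":38},"czq":{"n":76,"pj":2,"pm":94,"rw":13},"tws":[78,19,42]}}
After op 7 (add /bec/cu 59): {"bec":{"cu":59,"n":{"c":98,"dy":53,"jmp":51,"lwp":94,"ne":51},"u":[87,31,3,31],"uy":45},"t":[{"qgr":70,"uzv":69},{"lb":52,"pf":38,"tyn":16},[61,0],{"bm":15,"jc":81,"pjc":21,"qtu":78,"ue":51},{"gun":15,"i":58,"xnh":21}],"wgj":{"bg":{"o":8,"x":95,"xqo":38},"czq":{"n":76,"pj":2,"pm":94,"rw":13},"tws":[78,19,42]}}
After op 8 (replace /wgj/tws/0 60): {"bec":{"cu":59,"n":{"c":98,"dy":53,"jmp":51,"lwp":94,"ne":51},"u":[87,31,3,31],"uy":45},"t":[{"qgr":70,"uzv":69},{"lb":52,"pf":38,"tyn":16},[61,0],{"bm":15,"jc":81,"pjc":21,"qtu":78,"ue":51},{"gun":15,"i":58,"xnh":21}],"wgj":{"bg":{"o":8,"x":95,"xqo":38},"czq":{"n":76,"pj":2,"pm":94,"rw":13},"tws":[60,19,42]}}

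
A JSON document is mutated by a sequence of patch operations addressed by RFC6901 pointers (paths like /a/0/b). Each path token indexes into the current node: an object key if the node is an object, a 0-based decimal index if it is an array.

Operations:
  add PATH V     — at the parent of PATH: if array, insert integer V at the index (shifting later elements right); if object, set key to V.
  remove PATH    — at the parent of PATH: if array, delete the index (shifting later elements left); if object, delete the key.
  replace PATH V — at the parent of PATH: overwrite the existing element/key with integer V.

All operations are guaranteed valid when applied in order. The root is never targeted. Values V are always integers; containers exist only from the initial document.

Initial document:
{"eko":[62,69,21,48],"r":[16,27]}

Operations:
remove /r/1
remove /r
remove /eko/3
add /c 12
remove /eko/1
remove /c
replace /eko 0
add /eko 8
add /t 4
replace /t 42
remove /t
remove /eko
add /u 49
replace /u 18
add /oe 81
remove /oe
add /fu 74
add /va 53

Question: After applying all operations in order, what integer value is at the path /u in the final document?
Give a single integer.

After op 1 (remove /r/1): {"eko":[62,69,21,48],"r":[16]}
After op 2 (remove /r): {"eko":[62,69,21,48]}
After op 3 (remove /eko/3): {"eko":[62,69,21]}
After op 4 (add /c 12): {"c":12,"eko":[62,69,21]}
After op 5 (remove /eko/1): {"c":12,"eko":[62,21]}
After op 6 (remove /c): {"eko":[62,21]}
After op 7 (replace /eko 0): {"eko":0}
After op 8 (add /eko 8): {"eko":8}
After op 9 (add /t 4): {"eko":8,"t":4}
After op 10 (replace /t 42): {"eko":8,"t":42}
After op 11 (remove /t): {"eko":8}
After op 12 (remove /eko): {}
After op 13 (add /u 49): {"u":49}
After op 14 (replace /u 18): {"u":18}
After op 15 (add /oe 81): {"oe":81,"u":18}
After op 16 (remove /oe): {"u":18}
After op 17 (add /fu 74): {"fu":74,"u":18}
After op 18 (add /va 53): {"fu":74,"u":18,"va":53}
Value at /u: 18

Answer: 18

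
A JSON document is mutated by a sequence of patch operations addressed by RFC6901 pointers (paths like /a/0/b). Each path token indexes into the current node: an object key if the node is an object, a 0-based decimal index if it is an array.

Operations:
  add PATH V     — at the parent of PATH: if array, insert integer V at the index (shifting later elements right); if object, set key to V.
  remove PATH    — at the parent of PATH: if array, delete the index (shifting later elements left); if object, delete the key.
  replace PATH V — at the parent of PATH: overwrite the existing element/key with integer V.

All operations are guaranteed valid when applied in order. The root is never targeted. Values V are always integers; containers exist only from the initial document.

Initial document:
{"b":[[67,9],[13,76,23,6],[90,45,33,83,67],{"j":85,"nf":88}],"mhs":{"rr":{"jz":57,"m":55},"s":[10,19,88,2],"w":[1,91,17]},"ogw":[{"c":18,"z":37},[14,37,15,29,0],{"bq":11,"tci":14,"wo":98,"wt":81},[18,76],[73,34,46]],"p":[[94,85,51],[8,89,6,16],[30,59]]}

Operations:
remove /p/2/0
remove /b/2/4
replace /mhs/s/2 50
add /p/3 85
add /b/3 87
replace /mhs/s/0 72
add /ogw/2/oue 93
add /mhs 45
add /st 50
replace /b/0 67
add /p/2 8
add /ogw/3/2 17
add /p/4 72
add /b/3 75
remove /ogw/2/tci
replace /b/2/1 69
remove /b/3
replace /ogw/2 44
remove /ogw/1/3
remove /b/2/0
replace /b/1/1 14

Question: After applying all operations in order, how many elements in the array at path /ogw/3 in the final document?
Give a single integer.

Answer: 3

Derivation:
After op 1 (remove /p/2/0): {"b":[[67,9],[13,76,23,6],[90,45,33,83,67],{"j":85,"nf":88}],"mhs":{"rr":{"jz":57,"m":55},"s":[10,19,88,2],"w":[1,91,17]},"ogw":[{"c":18,"z":37},[14,37,15,29,0],{"bq":11,"tci":14,"wo":98,"wt":81},[18,76],[73,34,46]],"p":[[94,85,51],[8,89,6,16],[59]]}
After op 2 (remove /b/2/4): {"b":[[67,9],[13,76,23,6],[90,45,33,83],{"j":85,"nf":88}],"mhs":{"rr":{"jz":57,"m":55},"s":[10,19,88,2],"w":[1,91,17]},"ogw":[{"c":18,"z":37},[14,37,15,29,0],{"bq":11,"tci":14,"wo":98,"wt":81},[18,76],[73,34,46]],"p":[[94,85,51],[8,89,6,16],[59]]}
After op 3 (replace /mhs/s/2 50): {"b":[[67,9],[13,76,23,6],[90,45,33,83],{"j":85,"nf":88}],"mhs":{"rr":{"jz":57,"m":55},"s":[10,19,50,2],"w":[1,91,17]},"ogw":[{"c":18,"z":37},[14,37,15,29,0],{"bq":11,"tci":14,"wo":98,"wt":81},[18,76],[73,34,46]],"p":[[94,85,51],[8,89,6,16],[59]]}
After op 4 (add /p/3 85): {"b":[[67,9],[13,76,23,6],[90,45,33,83],{"j":85,"nf":88}],"mhs":{"rr":{"jz":57,"m":55},"s":[10,19,50,2],"w":[1,91,17]},"ogw":[{"c":18,"z":37},[14,37,15,29,0],{"bq":11,"tci":14,"wo":98,"wt":81},[18,76],[73,34,46]],"p":[[94,85,51],[8,89,6,16],[59],85]}
After op 5 (add /b/3 87): {"b":[[67,9],[13,76,23,6],[90,45,33,83],87,{"j":85,"nf":88}],"mhs":{"rr":{"jz":57,"m":55},"s":[10,19,50,2],"w":[1,91,17]},"ogw":[{"c":18,"z":37},[14,37,15,29,0],{"bq":11,"tci":14,"wo":98,"wt":81},[18,76],[73,34,46]],"p":[[94,85,51],[8,89,6,16],[59],85]}
After op 6 (replace /mhs/s/0 72): {"b":[[67,9],[13,76,23,6],[90,45,33,83],87,{"j":85,"nf":88}],"mhs":{"rr":{"jz":57,"m":55},"s":[72,19,50,2],"w":[1,91,17]},"ogw":[{"c":18,"z":37},[14,37,15,29,0],{"bq":11,"tci":14,"wo":98,"wt":81},[18,76],[73,34,46]],"p":[[94,85,51],[8,89,6,16],[59],85]}
After op 7 (add /ogw/2/oue 93): {"b":[[67,9],[13,76,23,6],[90,45,33,83],87,{"j":85,"nf":88}],"mhs":{"rr":{"jz":57,"m":55},"s":[72,19,50,2],"w":[1,91,17]},"ogw":[{"c":18,"z":37},[14,37,15,29,0],{"bq":11,"oue":93,"tci":14,"wo":98,"wt":81},[18,76],[73,34,46]],"p":[[94,85,51],[8,89,6,16],[59],85]}
After op 8 (add /mhs 45): {"b":[[67,9],[13,76,23,6],[90,45,33,83],87,{"j":85,"nf":88}],"mhs":45,"ogw":[{"c":18,"z":37},[14,37,15,29,0],{"bq":11,"oue":93,"tci":14,"wo":98,"wt":81},[18,76],[73,34,46]],"p":[[94,85,51],[8,89,6,16],[59],85]}
After op 9 (add /st 50): {"b":[[67,9],[13,76,23,6],[90,45,33,83],87,{"j":85,"nf":88}],"mhs":45,"ogw":[{"c":18,"z":37},[14,37,15,29,0],{"bq":11,"oue":93,"tci":14,"wo":98,"wt":81},[18,76],[73,34,46]],"p":[[94,85,51],[8,89,6,16],[59],85],"st":50}
After op 10 (replace /b/0 67): {"b":[67,[13,76,23,6],[90,45,33,83],87,{"j":85,"nf":88}],"mhs":45,"ogw":[{"c":18,"z":37},[14,37,15,29,0],{"bq":11,"oue":93,"tci":14,"wo":98,"wt":81},[18,76],[73,34,46]],"p":[[94,85,51],[8,89,6,16],[59],85],"st":50}
After op 11 (add /p/2 8): {"b":[67,[13,76,23,6],[90,45,33,83],87,{"j":85,"nf":88}],"mhs":45,"ogw":[{"c":18,"z":37},[14,37,15,29,0],{"bq":11,"oue":93,"tci":14,"wo":98,"wt":81},[18,76],[73,34,46]],"p":[[94,85,51],[8,89,6,16],8,[59],85],"st":50}
After op 12 (add /ogw/3/2 17): {"b":[67,[13,76,23,6],[90,45,33,83],87,{"j":85,"nf":88}],"mhs":45,"ogw":[{"c":18,"z":37},[14,37,15,29,0],{"bq":11,"oue":93,"tci":14,"wo":98,"wt":81},[18,76,17],[73,34,46]],"p":[[94,85,51],[8,89,6,16],8,[59],85],"st":50}
After op 13 (add /p/4 72): {"b":[67,[13,76,23,6],[90,45,33,83],87,{"j":85,"nf":88}],"mhs":45,"ogw":[{"c":18,"z":37},[14,37,15,29,0],{"bq":11,"oue":93,"tci":14,"wo":98,"wt":81},[18,76,17],[73,34,46]],"p":[[94,85,51],[8,89,6,16],8,[59],72,85],"st":50}
After op 14 (add /b/3 75): {"b":[67,[13,76,23,6],[90,45,33,83],75,87,{"j":85,"nf":88}],"mhs":45,"ogw":[{"c":18,"z":37},[14,37,15,29,0],{"bq":11,"oue":93,"tci":14,"wo":98,"wt":81},[18,76,17],[73,34,46]],"p":[[94,85,51],[8,89,6,16],8,[59],72,85],"st":50}
After op 15 (remove /ogw/2/tci): {"b":[67,[13,76,23,6],[90,45,33,83],75,87,{"j":85,"nf":88}],"mhs":45,"ogw":[{"c":18,"z":37},[14,37,15,29,0],{"bq":11,"oue":93,"wo":98,"wt":81},[18,76,17],[73,34,46]],"p":[[94,85,51],[8,89,6,16],8,[59],72,85],"st":50}
After op 16 (replace /b/2/1 69): {"b":[67,[13,76,23,6],[90,69,33,83],75,87,{"j":85,"nf":88}],"mhs":45,"ogw":[{"c":18,"z":37},[14,37,15,29,0],{"bq":11,"oue":93,"wo":98,"wt":81},[18,76,17],[73,34,46]],"p":[[94,85,51],[8,89,6,16],8,[59],72,85],"st":50}
After op 17 (remove /b/3): {"b":[67,[13,76,23,6],[90,69,33,83],87,{"j":85,"nf":88}],"mhs":45,"ogw":[{"c":18,"z":37},[14,37,15,29,0],{"bq":11,"oue":93,"wo":98,"wt":81},[18,76,17],[73,34,46]],"p":[[94,85,51],[8,89,6,16],8,[59],72,85],"st":50}
After op 18 (replace /ogw/2 44): {"b":[67,[13,76,23,6],[90,69,33,83],87,{"j":85,"nf":88}],"mhs":45,"ogw":[{"c":18,"z":37},[14,37,15,29,0],44,[18,76,17],[73,34,46]],"p":[[94,85,51],[8,89,6,16],8,[59],72,85],"st":50}
After op 19 (remove /ogw/1/3): {"b":[67,[13,76,23,6],[90,69,33,83],87,{"j":85,"nf":88}],"mhs":45,"ogw":[{"c":18,"z":37},[14,37,15,0],44,[18,76,17],[73,34,46]],"p":[[94,85,51],[8,89,6,16],8,[59],72,85],"st":50}
After op 20 (remove /b/2/0): {"b":[67,[13,76,23,6],[69,33,83],87,{"j":85,"nf":88}],"mhs":45,"ogw":[{"c":18,"z":37},[14,37,15,0],44,[18,76,17],[73,34,46]],"p":[[94,85,51],[8,89,6,16],8,[59],72,85],"st":50}
After op 21 (replace /b/1/1 14): {"b":[67,[13,14,23,6],[69,33,83],87,{"j":85,"nf":88}],"mhs":45,"ogw":[{"c":18,"z":37},[14,37,15,0],44,[18,76,17],[73,34,46]],"p":[[94,85,51],[8,89,6,16],8,[59],72,85],"st":50}
Size at path /ogw/3: 3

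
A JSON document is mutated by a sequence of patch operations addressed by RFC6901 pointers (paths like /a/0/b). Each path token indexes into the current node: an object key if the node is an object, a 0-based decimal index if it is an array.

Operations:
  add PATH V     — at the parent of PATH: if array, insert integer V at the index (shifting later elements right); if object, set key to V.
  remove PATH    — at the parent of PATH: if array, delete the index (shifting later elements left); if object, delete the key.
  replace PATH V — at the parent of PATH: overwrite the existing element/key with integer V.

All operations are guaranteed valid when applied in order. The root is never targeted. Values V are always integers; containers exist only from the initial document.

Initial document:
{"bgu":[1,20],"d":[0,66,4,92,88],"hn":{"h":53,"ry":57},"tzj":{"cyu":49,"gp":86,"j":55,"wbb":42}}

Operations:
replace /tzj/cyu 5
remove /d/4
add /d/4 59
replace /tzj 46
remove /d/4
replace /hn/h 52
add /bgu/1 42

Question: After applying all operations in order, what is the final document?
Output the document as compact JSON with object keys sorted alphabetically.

Answer: {"bgu":[1,42,20],"d":[0,66,4,92],"hn":{"h":52,"ry":57},"tzj":46}

Derivation:
After op 1 (replace /tzj/cyu 5): {"bgu":[1,20],"d":[0,66,4,92,88],"hn":{"h":53,"ry":57},"tzj":{"cyu":5,"gp":86,"j":55,"wbb":42}}
After op 2 (remove /d/4): {"bgu":[1,20],"d":[0,66,4,92],"hn":{"h":53,"ry":57},"tzj":{"cyu":5,"gp":86,"j":55,"wbb":42}}
After op 3 (add /d/4 59): {"bgu":[1,20],"d":[0,66,4,92,59],"hn":{"h":53,"ry":57},"tzj":{"cyu":5,"gp":86,"j":55,"wbb":42}}
After op 4 (replace /tzj 46): {"bgu":[1,20],"d":[0,66,4,92,59],"hn":{"h":53,"ry":57},"tzj":46}
After op 5 (remove /d/4): {"bgu":[1,20],"d":[0,66,4,92],"hn":{"h":53,"ry":57},"tzj":46}
After op 6 (replace /hn/h 52): {"bgu":[1,20],"d":[0,66,4,92],"hn":{"h":52,"ry":57},"tzj":46}
After op 7 (add /bgu/1 42): {"bgu":[1,42,20],"d":[0,66,4,92],"hn":{"h":52,"ry":57},"tzj":46}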